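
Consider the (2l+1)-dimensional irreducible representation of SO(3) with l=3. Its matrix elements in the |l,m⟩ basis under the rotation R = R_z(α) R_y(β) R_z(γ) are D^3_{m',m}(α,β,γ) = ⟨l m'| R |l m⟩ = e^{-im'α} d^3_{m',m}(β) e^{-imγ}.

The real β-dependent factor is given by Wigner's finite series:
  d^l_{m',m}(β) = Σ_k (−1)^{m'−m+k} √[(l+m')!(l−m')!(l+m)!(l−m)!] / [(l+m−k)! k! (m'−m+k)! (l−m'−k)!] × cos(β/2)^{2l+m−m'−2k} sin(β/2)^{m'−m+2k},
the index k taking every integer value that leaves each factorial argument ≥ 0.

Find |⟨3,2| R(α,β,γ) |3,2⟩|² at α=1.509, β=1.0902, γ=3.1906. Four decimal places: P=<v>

P=0.1074

Split into d^3_{2,2}(β=1.0902) × two z-phases.
Half-angle: c=0.855075, s=0.518504. N=√(120·1·120·1)=120.000000
The bounds max(0,m−m')=0 and min(l+m,l−m')=1 give 2 terms
  k=0: (−1)^0·120.0000/(120)·0.8551^6·0.5185^0 = +0.390865
  k=1: (−1)^1·120.0000/(24)·0.8551^4·0.5185^2 = -0.718607
d^3_{2,2}(1.0902) = +0.390865 -0.718607 = -0.327742
|D^3_{2,2}|² = |d^3_{2,2}(β)|² = (-0.327742)² = 0.107415 (the z-rotation phases have unit modulus)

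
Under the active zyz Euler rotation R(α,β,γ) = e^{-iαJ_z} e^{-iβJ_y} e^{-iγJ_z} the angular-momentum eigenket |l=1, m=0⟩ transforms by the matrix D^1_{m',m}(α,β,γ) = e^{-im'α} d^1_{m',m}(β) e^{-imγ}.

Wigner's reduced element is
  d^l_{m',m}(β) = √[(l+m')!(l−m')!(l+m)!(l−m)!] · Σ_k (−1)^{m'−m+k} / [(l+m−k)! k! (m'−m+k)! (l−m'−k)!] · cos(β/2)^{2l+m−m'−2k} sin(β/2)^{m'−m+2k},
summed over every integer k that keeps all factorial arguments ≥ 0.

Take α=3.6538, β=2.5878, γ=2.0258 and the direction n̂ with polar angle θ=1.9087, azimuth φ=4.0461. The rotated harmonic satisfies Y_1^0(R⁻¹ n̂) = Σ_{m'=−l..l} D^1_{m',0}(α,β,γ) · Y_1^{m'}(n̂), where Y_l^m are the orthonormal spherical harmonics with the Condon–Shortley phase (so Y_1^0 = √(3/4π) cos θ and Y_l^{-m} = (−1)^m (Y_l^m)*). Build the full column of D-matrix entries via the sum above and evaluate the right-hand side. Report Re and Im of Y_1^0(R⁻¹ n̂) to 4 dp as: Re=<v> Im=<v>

Need the full column D^1_{m',0} for m'=−1..1 at α=3.6538, β=2.5878, γ=2.0258.
cos(β/2)=0.273372, sin(β/2)=0.961909
d^1_{-1,0}: single k=1 term ⇒ +0.371879;  D = -0.324154-0.182259i
d^1_{0,0}: k∈[0..1] ⇒ +0.074732 -0.925268 = -0.850536;  D = -0.850536+0.000000i
d^1_{1,0}: single k=0 term ⇒ -0.371879;  D = +0.324154-0.182259i
Y_1^{m'}(θ=1.9087,φ=4.0461) and Σ D·Y over m':
  (-0.3242-0.1823i)·(-0.2015+0.2562i)  (-0.8505+0.0000i)·(-0.1620+0.0000i)  (+0.3242-0.1823i)·(+0.2015+0.2562i)
Y_1^0(R⁻¹ n̂) = +0.361783+0.000000i

Re=0.3618 Im=0.0000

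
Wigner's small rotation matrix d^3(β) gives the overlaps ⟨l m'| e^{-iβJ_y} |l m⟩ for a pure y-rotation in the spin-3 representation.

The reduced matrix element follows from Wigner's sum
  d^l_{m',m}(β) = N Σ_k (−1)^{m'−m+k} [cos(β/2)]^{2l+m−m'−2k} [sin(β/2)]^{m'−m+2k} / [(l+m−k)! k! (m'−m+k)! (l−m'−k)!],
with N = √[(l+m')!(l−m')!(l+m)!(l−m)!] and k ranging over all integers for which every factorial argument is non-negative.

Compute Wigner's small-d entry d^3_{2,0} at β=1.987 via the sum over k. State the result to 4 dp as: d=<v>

d=-0.4631

d^3_{2,0}(β=1.987) via Wigner's sum:
With c≡cos(β/2)=0.545760 and s≡sin(β/2)=0.837941, N=[120·1·6·6]^{1/2}=65.726707
k: max(0,(0)−(2))=0 … min(3+(0),3−(2))=1
  k=0: (−1)^2·65.7267/(12)·0.5458^4·0.8379^2 = +0.341190
  k=1: (−1)^3·65.7267/(12)·0.5458^2·0.8379^4 = -0.804302
d^3_{2,0}(1.987) = +0.341190 -0.804302 = -0.463112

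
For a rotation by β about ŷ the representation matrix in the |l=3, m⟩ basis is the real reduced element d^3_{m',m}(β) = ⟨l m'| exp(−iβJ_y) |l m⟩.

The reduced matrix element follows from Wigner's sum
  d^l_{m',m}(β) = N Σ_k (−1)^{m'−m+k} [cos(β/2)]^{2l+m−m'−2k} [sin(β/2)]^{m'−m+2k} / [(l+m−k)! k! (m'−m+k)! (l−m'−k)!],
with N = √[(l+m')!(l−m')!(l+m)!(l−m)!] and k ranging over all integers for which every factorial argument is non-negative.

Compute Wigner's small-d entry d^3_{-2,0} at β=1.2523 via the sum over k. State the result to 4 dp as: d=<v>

d=0.3867

d^3_{-2,0}(β=1.2523) via Wigner's sum:
With c≡cos(β/2)=0.810290 and s≡sin(β/2)=0.586029, N=[1·120·6·6]^{1/2}=65.726707
The bounds max(0,m−m')=2 and min(l+m,l−m')=3 give 2 terms
  k=2: (−1)^0·65.7267/(12)·0.8103^4·0.5860^2 = +0.810888
  k=3: (−1)^1·65.7267/(12)·0.8103^2·0.5860^4 = -0.424150
d^3_{-2,0}(1.2523) = +0.810888 -0.424150 = +0.386738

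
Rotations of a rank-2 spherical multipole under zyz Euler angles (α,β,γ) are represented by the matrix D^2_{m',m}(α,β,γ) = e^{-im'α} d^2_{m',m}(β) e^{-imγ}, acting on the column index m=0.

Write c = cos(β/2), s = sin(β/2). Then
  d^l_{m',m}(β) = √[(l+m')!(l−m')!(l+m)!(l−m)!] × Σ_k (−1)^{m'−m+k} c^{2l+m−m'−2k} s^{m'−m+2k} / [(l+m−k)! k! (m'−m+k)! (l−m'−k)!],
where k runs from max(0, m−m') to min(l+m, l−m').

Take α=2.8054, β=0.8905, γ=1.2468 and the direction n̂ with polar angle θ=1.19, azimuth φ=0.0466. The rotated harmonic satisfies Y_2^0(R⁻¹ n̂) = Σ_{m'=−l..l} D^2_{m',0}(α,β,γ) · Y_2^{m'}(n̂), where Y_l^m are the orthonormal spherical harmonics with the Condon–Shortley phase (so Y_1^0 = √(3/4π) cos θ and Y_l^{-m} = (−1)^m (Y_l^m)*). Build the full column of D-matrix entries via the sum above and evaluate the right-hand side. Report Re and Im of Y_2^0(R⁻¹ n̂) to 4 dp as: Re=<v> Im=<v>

Re=-0.1358 Im=0.0000

Need the full column D^2_{m',0} for m'=−2..2 at α=2.8054, β=0.8905, γ=1.2468.
cos(β/2)=0.902503, sin(β/2)=0.430684
d^2_{-2,0}: single k=2 term ⇒ +0.370075;  D = +0.289524-0.230502i
d^2_{-1,0}: k∈[1..2] ⇒ +0.775497 -0.176603 = +0.598893;  D = -0.565366+0.197572i
d^2_{0,0}: k∈[0..2] ⇒ +0.663429 -0.604330 +0.034406 = +0.093506;  D = +0.093506+0.000000i
d^2_{1,0}: k∈[0..1] ⇒ -0.775497 +0.176603 = -0.598893;  D = +0.565366+0.197572i
d^2_{2,0}: single k=0 term ⇒ +0.370075;  D = +0.289524+0.230502i
Y_2^{m'}(θ=1.19,φ=0.0466) and Σ D·Y over m':
  (+0.2895-0.2305i)·(+0.3315-0.0310i)  (-0.5654+0.1976i)·(+0.2663-0.0124i)  (+0.0935+0.0000i)·(-0.1847+0.0000i)  (+0.5654+0.1976i)·(-0.2663-0.0124i)  (+0.2895+0.2305i)·(+0.3315+0.0310i)
Y_2^0(R⁻¹ n̂) = -0.135787+0.000000i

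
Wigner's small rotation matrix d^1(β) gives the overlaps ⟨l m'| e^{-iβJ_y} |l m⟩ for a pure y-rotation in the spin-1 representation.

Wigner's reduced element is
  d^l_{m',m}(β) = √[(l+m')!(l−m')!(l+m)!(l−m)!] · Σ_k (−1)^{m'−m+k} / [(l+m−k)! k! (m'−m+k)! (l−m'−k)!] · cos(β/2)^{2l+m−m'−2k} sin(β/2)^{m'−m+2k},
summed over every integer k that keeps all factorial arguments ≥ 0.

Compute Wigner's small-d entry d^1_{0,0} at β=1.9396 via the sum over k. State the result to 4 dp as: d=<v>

d=-0.3605

d^1_{0,0}(β=1.9396) via Wigner's sum:
With c≡cos(β/2)=0.565464 and s≡sin(β/2)=0.824773, N=[1·1·1·1]^{1/2}=1.000000
The bounds max(0,m−m')=0 and min(l+m,l−m')=1 give 2 terms
  k=0: (−1)^0·1.0000/(1)·0.5655^2·0.8248^0 = +0.319750
  k=1: (−1)^1·1.0000/(1)·0.5655^0·0.8248^2 = -0.680250
d^1_{0,0}(1.9396) = +0.319750 -0.680250 = -0.360500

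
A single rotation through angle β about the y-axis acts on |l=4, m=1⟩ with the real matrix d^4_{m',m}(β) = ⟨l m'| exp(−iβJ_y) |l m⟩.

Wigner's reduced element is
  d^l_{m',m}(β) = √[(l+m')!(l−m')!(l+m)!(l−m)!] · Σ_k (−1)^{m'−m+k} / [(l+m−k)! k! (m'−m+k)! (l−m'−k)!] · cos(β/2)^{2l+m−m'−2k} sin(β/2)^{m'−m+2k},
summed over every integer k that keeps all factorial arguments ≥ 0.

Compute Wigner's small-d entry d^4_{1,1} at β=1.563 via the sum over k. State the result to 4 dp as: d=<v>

d^4_{1,1}(β=1.563) via Wigner's sum:
With c≡cos(β/2)=0.709858 and s≡sin(β/2)=0.704345, N=[120·6·120·6]^{1/2}=720.000000
k: max(0,(1)−(1))=0 … min(4+(1),4−(1))=3
  k=0: (−1)^0·720.0000/(720)·0.7099^8·0.7043^0 = +0.064472
  k=1: (−1)^1·720.0000/(48)·0.7099^6·0.7043^2 = -0.952117
  k=2: (−1)^2·720.0000/(24)·0.7099^4·0.7043^4 = +1.874772
  k=3: (−1)^3·720.0000/(72)·0.7099^2·0.7043^6 = -0.615255
d^4_{1,1}(1.563) = +0.064472 -0.952117 +1.874772 -0.615255 = +0.371872

d=0.3719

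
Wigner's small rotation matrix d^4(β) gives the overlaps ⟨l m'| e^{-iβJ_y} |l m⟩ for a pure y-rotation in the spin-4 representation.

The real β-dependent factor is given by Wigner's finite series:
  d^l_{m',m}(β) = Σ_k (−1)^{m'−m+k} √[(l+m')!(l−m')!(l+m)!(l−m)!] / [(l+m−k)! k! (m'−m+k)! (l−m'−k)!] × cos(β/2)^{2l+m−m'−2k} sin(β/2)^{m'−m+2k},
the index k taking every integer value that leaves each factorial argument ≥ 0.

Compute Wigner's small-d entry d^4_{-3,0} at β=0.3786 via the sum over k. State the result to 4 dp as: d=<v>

d^4_{-3,0}(β=0.3786) via Wigner's sum:
Half-angle: c=0.982136, s=0.188171. N=√(1·5040·24·24)=1703.830978
k: max(0,(0)−(-3))=3 … min(4+(0),4−(-3))=4
  k=3: (−1)^0·1703.8310/(144)·0.9821^5·0.1882^3 = +0.072042
  k=4: (−1)^1·1703.8310/(144)·0.9821^3·0.1882^5 = -0.002645
d^4_{-3,0}(0.3786) = +0.072042 -0.002645 = +0.069397

d=0.0694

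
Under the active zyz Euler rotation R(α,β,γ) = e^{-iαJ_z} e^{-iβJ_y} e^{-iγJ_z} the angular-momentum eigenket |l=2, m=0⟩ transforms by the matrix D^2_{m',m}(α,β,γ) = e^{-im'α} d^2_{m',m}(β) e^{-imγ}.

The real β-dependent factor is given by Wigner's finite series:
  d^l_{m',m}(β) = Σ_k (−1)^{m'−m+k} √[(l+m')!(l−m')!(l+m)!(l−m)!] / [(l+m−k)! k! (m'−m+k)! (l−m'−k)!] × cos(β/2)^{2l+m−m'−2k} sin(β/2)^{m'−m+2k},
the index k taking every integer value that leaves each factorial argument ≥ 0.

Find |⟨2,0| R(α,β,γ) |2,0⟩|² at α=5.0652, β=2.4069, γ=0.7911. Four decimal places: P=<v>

First d^2_{0,0}(β=2.4069), then the phase factors e^{-i(0)α} and e^{-i(0)γ}:
With c≡cos(β/2)=0.359140 and s≡sin(β/2)=0.933284, N=[2·2·2·2]^{1/2}=4.000000
Admissible k: 0..2 (factorial args all ≥0)
  k=0: (−1)^0·4.0000/(4)·0.3591^4·0.9333^0 = +0.016636
  k=1: (−1)^1·4.0000/(1)·0.3591^2·0.9333^2 = -0.449381
  k=2: (−1)^2·4.0000/(4)·0.3591^0·0.9333^4 = +0.758673
d^2_{0,0}(2.4069) = +0.016636 -0.449381 +0.758673 = +0.325928
|D^2_{0,0}|² = |d^2_{0,0}(β)|² = (+0.325928)² = 0.106229 (the z-rotation phases have unit modulus)

P=0.1062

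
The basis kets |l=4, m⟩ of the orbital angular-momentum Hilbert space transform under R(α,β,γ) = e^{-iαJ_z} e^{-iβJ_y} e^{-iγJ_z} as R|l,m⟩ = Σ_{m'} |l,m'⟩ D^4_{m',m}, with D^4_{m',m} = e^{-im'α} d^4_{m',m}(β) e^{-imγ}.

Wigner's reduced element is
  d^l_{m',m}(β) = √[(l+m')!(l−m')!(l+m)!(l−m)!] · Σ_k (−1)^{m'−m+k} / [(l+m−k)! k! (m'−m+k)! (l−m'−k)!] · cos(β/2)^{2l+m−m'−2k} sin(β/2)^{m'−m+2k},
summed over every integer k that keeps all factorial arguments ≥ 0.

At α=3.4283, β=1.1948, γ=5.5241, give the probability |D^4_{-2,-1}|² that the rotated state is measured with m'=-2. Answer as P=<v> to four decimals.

D^4_{-2,-1}(3.4283,1.1948,5.5241) = e^{-i·-2·3.4283}·d^4_{-2,-1}(1.1948)·e^{-i·-1·5.5241}. Compute d first:
Half-angle: c=0.826801, s=0.562495. N=√(2·720·6·120)=1018.233765
Admissible k: 1..3 (factorial args all ≥0)
  k=1: (−1)^0·1018.2338/(240)·0.8268^7·0.5625^1 = +0.630320
  k=2: (−1)^1·1018.2338/(48)·0.8268^5·0.5625^3 = -1.458701
  k=3: (−1)^2·1018.2338/(72)·0.8268^3·0.5625^5 = +0.450101
d^4_{-2,-1}(1.1948) = +0.630320 -1.458701 +0.450101 = -0.378280
|D^4_{-2,-1}|² = |d^4_{-2,-1}(β)|² = (-0.378280)² = 0.143095 (the z-rotation phases have unit modulus)

P=0.1431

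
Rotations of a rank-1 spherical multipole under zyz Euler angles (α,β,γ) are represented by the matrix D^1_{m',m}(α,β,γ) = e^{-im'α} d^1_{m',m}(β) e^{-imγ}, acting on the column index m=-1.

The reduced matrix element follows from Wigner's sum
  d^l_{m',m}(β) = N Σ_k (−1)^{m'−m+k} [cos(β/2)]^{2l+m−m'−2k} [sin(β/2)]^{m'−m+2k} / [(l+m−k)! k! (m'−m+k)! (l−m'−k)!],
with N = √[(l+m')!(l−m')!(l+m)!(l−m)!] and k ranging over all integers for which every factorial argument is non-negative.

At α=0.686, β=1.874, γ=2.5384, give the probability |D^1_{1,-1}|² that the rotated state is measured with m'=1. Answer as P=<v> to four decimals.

P=0.4216

Split into d^1_{1,-1}(β=1.874) × two z-phases.
Half-angle: c=0.592208, s=0.805785. N=√(2·1·1·2)=2.000000
The bounds max(0,m−m')=0 and min(l+m,l−m')=0 give 1 term
  k=0: (−1)^2·2.0000/(2)·0.5922^0·0.8058^2 = +0.649290
d^1_{1,-1}(1.874) = +0.649290
|D^1_{1,-1}|² = |d^1_{1,-1}(β)|² = (+0.649290)² = 0.421577 (the z-rotation phases have unit modulus)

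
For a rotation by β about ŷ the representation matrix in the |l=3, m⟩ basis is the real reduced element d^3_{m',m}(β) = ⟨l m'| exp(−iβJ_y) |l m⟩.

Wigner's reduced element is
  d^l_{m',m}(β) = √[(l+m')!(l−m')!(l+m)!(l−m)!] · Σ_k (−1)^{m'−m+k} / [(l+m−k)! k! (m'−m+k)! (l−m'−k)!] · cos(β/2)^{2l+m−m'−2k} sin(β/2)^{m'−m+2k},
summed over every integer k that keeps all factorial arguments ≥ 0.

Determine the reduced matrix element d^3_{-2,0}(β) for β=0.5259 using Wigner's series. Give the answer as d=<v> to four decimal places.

d^3_{-2,0}(β=0.5259) via Wigner's sum:
With c≡cos(β/2)=0.965627 and s≡sin(β/2)=0.259930, N=[1·120·6·6]^{1/2}=65.726707
k: max(0,(0)−(-2))=2 … min(3+(0),3−(-2))=3
  k=2: (−1)^0·65.7267/(12)·0.9656^4·0.2599^2 = +0.321746
  k=3: (−1)^1·65.7267/(12)·0.9656^2·0.2599^4 = -0.023313
d^3_{-2,0}(0.5259) = +0.321746 -0.023313 = +0.298432

d=0.2984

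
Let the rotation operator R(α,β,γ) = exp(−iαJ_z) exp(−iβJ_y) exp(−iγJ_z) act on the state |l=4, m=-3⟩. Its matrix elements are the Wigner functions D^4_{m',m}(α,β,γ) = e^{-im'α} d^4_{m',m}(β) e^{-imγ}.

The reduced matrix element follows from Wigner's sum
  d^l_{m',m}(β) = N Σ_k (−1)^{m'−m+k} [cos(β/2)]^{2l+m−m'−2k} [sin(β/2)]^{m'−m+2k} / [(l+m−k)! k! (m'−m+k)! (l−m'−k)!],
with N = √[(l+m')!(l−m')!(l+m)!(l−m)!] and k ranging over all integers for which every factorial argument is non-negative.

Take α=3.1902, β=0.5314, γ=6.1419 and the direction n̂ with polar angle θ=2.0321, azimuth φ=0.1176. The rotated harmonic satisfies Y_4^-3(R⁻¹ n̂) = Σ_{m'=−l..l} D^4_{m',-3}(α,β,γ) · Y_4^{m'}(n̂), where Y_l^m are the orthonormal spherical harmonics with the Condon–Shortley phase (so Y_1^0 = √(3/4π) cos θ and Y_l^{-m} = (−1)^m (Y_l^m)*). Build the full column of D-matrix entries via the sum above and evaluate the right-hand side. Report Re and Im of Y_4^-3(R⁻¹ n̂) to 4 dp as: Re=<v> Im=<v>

Re=0.1246 Im=-0.1191

Need the full column D^4_{m',-3} for m'=−4..4 at α=3.1902, β=0.5314, γ=6.1419.
cos(β/2)=0.964909, sin(β/2)=0.262585
d^4_{-4,-3}: single k=1 term ⇒ +0.578387;  D = +0.563232-0.131536i
d^4_{-3,-3}: k∈[0..1] ⇒ +0.751434 -0.389543 = +0.361891;  D = -0.347993+0.099327i
d^4_{-2,-3}: k∈[0..1] ⇒ -0.765135 +0.169991 = -0.595144;  D = -0.563676+0.190960i
d^4_{-1,-3}: k∈[0..1] ⇒ +0.441700 -0.054518 = +0.387182;  D = -0.360240+0.141904i
d^4_{0,-3}: k∈[0..1] ⇒ -0.179186 +0.013270 = -0.165916;  D = -0.151234+0.068238i
d^4_{1,-3}: k∈[0..1] ⇒ +0.054518 -0.002422 = +0.052096;  D = -0.046389+0.023708i
d^4_{2,-3}: k∈[0..1] ⇒ -0.012589 +0.000311 = -0.012278;  D = -0.010649+0.006112i
d^4_{3,-3}: k∈[0..1] ⇒ +0.002136 -0.000023 = +0.002114;  D = -0.001780+0.001140i
d^4_{4,-3}: single k=0 term ⇒ -0.000235;  D = -0.000191+0.000136i
Y_4^{m'}(θ=2.0321,φ=0.1176) and Σ D·Y over m':
  (+0.5632-0.1315i)·(+0.2536-0.1290i)  (-0.3480+0.0993i)·(-0.3754+0.1382i)  (-0.5637+0.1910i)·(+0.1009-0.0242i)  (-0.3602+0.1419i)·(+0.3021-0.0357i)  (-0.1512+0.0682i)·(-0.1661+0.0000i)  (-0.0464+0.0237i)·(-0.3021-0.0357i)  (-0.0106+0.0061i)·(+0.1009+0.0242i)  (-0.0018+0.0011i)·(+0.3754+0.1382i)  (-0.0002+0.0001i)·(+0.2536+0.1290i)
Y_4^-3(R⁻¹ n̂) = +0.124641-0.119054i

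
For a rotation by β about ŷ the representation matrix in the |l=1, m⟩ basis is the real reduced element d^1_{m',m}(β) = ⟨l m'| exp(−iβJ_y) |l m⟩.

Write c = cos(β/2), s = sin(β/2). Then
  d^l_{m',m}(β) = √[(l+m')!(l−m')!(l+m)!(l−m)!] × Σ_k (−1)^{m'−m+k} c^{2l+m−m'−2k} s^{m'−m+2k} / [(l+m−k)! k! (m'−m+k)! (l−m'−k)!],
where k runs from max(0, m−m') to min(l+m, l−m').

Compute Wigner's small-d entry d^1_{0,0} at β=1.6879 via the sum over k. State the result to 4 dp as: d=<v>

d=-0.1168

d^1_{0,0}(β=1.6879) via Wigner's sum:
c=cos(1.6879/2)=0.664516, s=sin(1.6879/2)=0.747274; N=√[1·1·1·1]=1.000000
k: max(0,(0)−(0))=0 … min(1+(0),1−(0))=1
  k=0: (−1)^0·1.0000/(1)·0.6645^2·0.7473^0 = +0.441582
  k=1: (−1)^1·1.0000/(1)·0.6645^0·0.7473^2 = -0.558418
d^1_{0,0}(1.6879) = +0.441582 -0.558418 = -0.116836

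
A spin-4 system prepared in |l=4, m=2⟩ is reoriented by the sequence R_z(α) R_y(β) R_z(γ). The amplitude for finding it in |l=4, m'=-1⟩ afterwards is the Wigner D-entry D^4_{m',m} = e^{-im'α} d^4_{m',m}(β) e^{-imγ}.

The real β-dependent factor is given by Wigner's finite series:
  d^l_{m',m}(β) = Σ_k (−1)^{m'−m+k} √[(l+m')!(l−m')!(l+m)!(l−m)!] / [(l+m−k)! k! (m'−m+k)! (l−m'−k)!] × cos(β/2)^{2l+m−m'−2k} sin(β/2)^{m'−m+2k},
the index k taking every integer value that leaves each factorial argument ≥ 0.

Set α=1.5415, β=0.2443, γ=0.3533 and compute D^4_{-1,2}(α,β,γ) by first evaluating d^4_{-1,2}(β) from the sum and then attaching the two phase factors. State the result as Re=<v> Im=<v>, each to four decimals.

D^4_{-1,2}(1.5415,0.2443,0.3533) = e^{-i·-1·1.5415}·d^4_{-1,2}(0.2443)·e^{-i·2·0.3533}. Compute d first:
c=cos(0.2443/2)=0.992549, s=sin(0.2443/2)=0.121846; N=√[6·120·720·2]=1018.233765
k∈{3,4,5} keeps every argument non-negative
  k=3: (−1)^0·1018.2338/(72)·0.9925^5·0.1218^3 = +0.024644
  k=4: (−1)^1·1018.2338/(48)·0.9925^3·0.1218^5 = -0.000557
  k=5: (−1)^2·1018.2338/(240)·0.9925^1·0.1218^7 = +0.000002
d^4_{-1,2}(0.2443) = +0.024644 -0.000557 +0.000002 = +0.024089
Attach z-rotation phases: D = e^{-i(-1)(1.5415)}·(+0.024089)·e^{-i(2)(0.3533)} = +0.016170+0.017855i

Re=0.0162 Im=0.0179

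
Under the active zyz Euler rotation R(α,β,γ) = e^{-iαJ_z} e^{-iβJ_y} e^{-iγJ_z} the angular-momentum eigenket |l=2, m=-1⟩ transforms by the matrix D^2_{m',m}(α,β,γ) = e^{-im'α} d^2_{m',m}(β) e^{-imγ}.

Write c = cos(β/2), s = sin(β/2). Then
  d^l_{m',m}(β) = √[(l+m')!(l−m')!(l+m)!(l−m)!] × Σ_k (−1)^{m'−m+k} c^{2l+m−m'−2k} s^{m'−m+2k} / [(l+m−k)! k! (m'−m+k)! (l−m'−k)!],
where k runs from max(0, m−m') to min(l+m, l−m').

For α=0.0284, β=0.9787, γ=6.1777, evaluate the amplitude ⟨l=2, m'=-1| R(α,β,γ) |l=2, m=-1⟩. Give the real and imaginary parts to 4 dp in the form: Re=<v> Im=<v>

First d^2_{-1,-1}(β=0.9787), then the phase factors e^{-i(-1)α} and e^{-i(-1)γ}:
With c≡cos(β/2)=0.882639 and s≡sin(β/2)=0.470052, N=[1·6·1·6]^{1/2}=6.000000
k: max(0,(-1)−(-1))=0 … min(2+(-1),2−(-1))=1
  k=0: (−1)^0·6.0000/(6)·0.8826^4·0.4701^0 = +0.606920
  k=1: (−1)^1·6.0000/(2)·0.8826^2·0.4701^2 = -0.516392
d^2_{-1,-1}(0.9787) = +0.606920 -0.516392 = +0.090528
Attach z-rotation phases: D = e^{-i(-1)(0.0284)}·(+0.090528)·e^{-i(-1)(6.1777)} = +0.090260-0.006971i

Re=0.0903 Im=-0.0070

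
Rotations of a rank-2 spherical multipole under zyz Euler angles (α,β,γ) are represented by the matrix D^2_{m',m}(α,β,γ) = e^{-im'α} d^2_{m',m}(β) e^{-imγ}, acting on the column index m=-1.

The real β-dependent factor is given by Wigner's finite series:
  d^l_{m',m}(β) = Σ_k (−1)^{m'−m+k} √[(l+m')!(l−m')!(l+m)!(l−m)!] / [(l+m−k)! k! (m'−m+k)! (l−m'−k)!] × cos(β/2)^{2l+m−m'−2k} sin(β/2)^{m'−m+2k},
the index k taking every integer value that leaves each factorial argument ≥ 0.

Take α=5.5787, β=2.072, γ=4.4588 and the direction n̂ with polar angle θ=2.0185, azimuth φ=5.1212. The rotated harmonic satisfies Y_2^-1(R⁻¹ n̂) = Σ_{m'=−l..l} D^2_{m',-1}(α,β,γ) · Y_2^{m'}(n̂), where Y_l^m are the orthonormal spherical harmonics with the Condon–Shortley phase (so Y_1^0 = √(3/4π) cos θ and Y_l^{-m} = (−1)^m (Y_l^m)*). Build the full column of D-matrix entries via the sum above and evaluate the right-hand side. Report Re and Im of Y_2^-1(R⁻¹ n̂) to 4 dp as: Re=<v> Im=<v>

Need the full column D^2_{m',-1} for m'=−2..2 at α=5.5787, β=2.072, γ=4.4588.
cos(β/2)=0.509666, sin(β/2)=0.860372
d^2_{-2,-1}: single k=1 term ⇒ +0.227810;  D = -0.226852+0.020875i
d^2_{-1,-1}: k∈[0..1] ⇒ +0.067475 -0.576853 = -0.509378;  D = +0.416715+0.292942i
d^2_{0,-1}: k∈[0..1] ⇒ -0.279009 +0.795098 = +0.516089;  D = -0.129476-0.499583i
d^2_{1,-1}: k∈[0..1] ⇒ +0.576853 -0.547956 = +0.028897;  D = +0.012592-0.026009i
d^2_{2,-1}: single k=0 term ⇒ -0.649195;  D = -0.593980+0.261995i
Y_2^{m'}(θ=2.0185,φ=5.1212) and Σ D·Y over m':
  (-0.2269+0.0209i)·(-0.2147+0.2290i)  (+0.4167+0.2929i)·(-0.1198-0.2766i)  (-0.1295-0.4996i)·(-0.1381+0.0000i)  (+0.0126-0.0260i)·(+0.1198-0.2766i)  (-0.5940+0.2620i)·(-0.2147-0.2290i)
Y_2^-1(R⁻¹ n̂) = +0.274723-0.064661i

Re=0.2747 Im=-0.0647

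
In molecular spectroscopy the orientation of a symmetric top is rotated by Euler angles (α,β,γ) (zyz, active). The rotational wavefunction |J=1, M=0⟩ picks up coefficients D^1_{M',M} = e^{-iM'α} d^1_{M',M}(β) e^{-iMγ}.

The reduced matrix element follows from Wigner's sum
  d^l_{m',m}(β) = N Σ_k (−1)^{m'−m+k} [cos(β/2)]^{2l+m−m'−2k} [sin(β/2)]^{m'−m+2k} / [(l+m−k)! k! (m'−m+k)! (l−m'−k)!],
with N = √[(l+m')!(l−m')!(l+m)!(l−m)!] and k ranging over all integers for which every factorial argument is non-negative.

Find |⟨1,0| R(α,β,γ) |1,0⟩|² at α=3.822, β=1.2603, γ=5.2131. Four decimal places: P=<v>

P=0.0933

Split into d^1_{0,0}(β=1.2603) × two z-phases.
With c≡cos(β/2)=0.807939 and s≡sin(β/2)=0.589266, N=[1·1·1·1]^{1/2}=1.000000
k: max(0,(0)−(0))=0 … min(1+(0),1−(0))=1
  k=0: (−1)^0·1.0000/(1)·0.8079^2·0.5893^0 = +0.652766
  k=1: (−1)^1·1.0000/(1)·0.8079^0·0.5893^2 = -0.347234
d^1_{0,0}(1.2603) = +0.652766 -0.347234 = +0.305531
|D^1_{0,0}|² = |d^1_{0,0}(β)|² = (+0.305531)² = 0.093349 (the z-rotation phases have unit modulus)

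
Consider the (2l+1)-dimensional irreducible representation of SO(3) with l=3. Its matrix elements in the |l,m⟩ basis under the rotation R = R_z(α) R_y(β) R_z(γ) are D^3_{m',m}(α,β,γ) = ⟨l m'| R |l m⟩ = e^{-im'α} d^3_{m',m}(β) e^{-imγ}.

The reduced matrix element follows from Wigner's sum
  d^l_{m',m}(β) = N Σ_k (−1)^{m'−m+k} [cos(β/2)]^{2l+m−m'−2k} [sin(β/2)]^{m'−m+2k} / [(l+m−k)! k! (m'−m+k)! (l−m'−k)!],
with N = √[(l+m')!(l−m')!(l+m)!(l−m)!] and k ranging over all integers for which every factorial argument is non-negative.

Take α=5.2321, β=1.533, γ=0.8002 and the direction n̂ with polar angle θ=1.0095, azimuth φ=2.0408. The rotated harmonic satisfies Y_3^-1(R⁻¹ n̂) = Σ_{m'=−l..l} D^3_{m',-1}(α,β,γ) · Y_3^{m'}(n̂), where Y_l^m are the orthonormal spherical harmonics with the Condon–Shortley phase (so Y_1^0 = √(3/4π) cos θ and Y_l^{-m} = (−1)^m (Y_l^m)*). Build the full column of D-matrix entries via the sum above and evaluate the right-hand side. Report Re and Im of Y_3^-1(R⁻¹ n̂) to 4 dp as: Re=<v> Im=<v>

Need the full column D^3_{m',-1} for m'=−3..3 at α=5.2321, β=1.533, γ=0.8002.
cos(β/2)=0.720343, sin(β/2)=0.693618
d^3_{-3,-1}: single k=2 term ⇒ +0.501699;  D = -0.353640-0.355867i
d^3_{-2,-1}: k∈[1..2] ⇒ +0.425419 -0.788877 = -0.363458;  D = -0.096534+0.350404i
d^3_{-1,-1}: k∈[0..2] ⇒ +0.139712 -1.036305 +0.720629 = -0.175964;  D = -0.170455+0.043685i
d^3_{0,-1}: k∈[0..2] ⇒ -0.466023 +1.296257 -0.400620 = +0.429614;  D = +0.299253+0.308246i
d^3_{1,-1}: k∈[0..2] ⇒ +0.777229 -0.960839 +0.111358 = -0.072251;  D = +0.020001-0.069428i
d^3_{2,-1}: k∈[0..1] ⇒ -0.788877 +0.365714 = -0.423163;  D = +0.411112-0.100267i
d^3_{3,-1}: single k=0 term ⇒ +0.465164;  D = -0.320102-0.337509i
Y_3^{m'}(θ=1.0095,φ=2.0408) and Σ D·Y over m':
  (-0.3536-0.3559i)·(+0.2499+0.0405i)  (-0.0965+0.3504i)·(-0.2299+0.3148i)  (-0.1705+0.0437i)·(-0.0516-0.1016i)  (+0.2993+0.3082i)·(-0.3145+0.0000i)  (+0.0200-0.0694i)·(+0.0516-0.1016i)  (+0.4111-0.1003i)·(-0.2299-0.3148i)  (-0.3201-0.3375i)·(-0.2499+0.0405i)
Y_3^-1(R⁻¹ n̂) = -0.281404-0.336728i

Re=-0.2814 Im=-0.3367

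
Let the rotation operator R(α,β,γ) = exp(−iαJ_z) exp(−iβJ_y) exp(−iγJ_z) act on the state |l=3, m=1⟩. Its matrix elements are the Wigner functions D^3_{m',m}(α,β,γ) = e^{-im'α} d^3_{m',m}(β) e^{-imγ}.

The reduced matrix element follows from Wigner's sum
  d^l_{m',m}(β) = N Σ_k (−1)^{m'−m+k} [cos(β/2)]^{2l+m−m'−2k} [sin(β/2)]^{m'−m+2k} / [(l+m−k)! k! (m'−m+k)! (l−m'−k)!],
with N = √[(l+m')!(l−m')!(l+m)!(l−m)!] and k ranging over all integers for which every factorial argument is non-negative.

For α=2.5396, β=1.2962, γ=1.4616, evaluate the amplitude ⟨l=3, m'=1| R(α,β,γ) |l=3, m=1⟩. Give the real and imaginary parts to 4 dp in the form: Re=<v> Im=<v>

First d^3_{1,1}(β=1.2962), then the phase factors e^{-i(1)α} and e^{-i(1)γ}:
Half-angle: c=0.797232, s=0.603673. N=√(24·2·24·2)=48.000000
k∈{0,1,2} keeps every argument non-negative
  k=0: (−1)^0·48.0000/(48)·0.7972^6·0.6037^0 = +0.256749
  k=1: (−1)^1·48.0000/(6)·0.7972^4·0.6037^2 = -1.177694
  k=2: (−1)^2·48.0000/(8)·0.7972^2·0.6037^4 = +0.506439
d^3_{1,1}(1.2962) = +0.256749 -1.177694 +0.506439 = -0.414506
D = (-0.824209-0.566286i)·(-0.414506)·(+0.108979-0.994044i) = +0.270562-0.314024i

Re=0.2706 Im=-0.3140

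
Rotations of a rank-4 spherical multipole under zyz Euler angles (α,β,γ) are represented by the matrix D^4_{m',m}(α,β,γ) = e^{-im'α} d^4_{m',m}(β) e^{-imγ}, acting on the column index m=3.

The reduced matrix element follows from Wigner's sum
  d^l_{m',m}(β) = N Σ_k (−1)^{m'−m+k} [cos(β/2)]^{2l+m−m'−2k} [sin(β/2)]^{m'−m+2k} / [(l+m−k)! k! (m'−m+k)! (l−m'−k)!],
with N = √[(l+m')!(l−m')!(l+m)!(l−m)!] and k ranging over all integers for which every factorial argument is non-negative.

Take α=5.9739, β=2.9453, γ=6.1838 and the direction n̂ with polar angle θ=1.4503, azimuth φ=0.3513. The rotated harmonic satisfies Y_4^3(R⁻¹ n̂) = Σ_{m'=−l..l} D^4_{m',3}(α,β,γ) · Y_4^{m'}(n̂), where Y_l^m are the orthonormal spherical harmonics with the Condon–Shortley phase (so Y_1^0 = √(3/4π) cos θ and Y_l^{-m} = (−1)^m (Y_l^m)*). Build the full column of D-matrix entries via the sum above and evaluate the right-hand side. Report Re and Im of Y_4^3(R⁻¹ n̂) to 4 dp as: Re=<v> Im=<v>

Re=-0.0042 Im=-0.0435

Need the full column D^4_{m',3} for m'=−4..4 at α=5.9739, β=2.9453, γ=6.1838.
cos(β/2)=0.097989, sin(β/2)=0.995188
d^4_{-4,3}: single k=7 term ⇒ +0.267951;  D = +0.158254-0.216226i
d^4_{-3,3}: k∈[6..7] ⇒ +0.065295 -0.962142 = -0.896847;  D = -0.724836+0.528155i
d^4_{-2,3}: k∈[5..6] ⇒ +0.010310 -0.354466 = -0.344157;  D = -0.326641+0.108396i
d^4_{-1,3}: k∈[4..5] ⇒ +0.001196 -0.074038 = -0.072841;  D = -0.072837+0.000811i
d^4_{0,3}: k∈[3..4] ⇒ +0.000105 -0.010867 = -0.010762;  D = -0.010287-0.003161i
d^4_{1,3}: k∈[2..3] ⇒ +0.000007 -0.001196 = -0.001189;  D = -0.000977-0.000679i
d^4_{2,3}: k∈[1..2] ⇒ +0.000000 -0.000100 = -0.000100;  D = -0.000061-0.000079i
d^4_{3,3}: k∈[0..1] ⇒ +0.000000 -0.000006 = -0.000006;  D = -0.000002-0.000006i
d^4_{4,3}: single k=0 term ⇒ -0.000000;  D = -0.000000-0.000000i
Y_4^{m'}(θ=1.4503,φ=0.3513) and Σ D·Y over m':
  (+0.1583-0.2162i)·(+0.0709-0.4240i)  (-0.7248+0.5282i)·(+0.0727-0.1280i)  (-0.3266+0.1084i)·(-0.2262+0.1915i)  (-0.0728+0.0008i)·(-0.1537+0.0563i)  (-0.0103-0.0032i)·(+0.2723+0.0000i)  (-0.0010-0.0007i)·(+0.1537+0.0563i)  (-0.0001-0.0001i)·(-0.2262-0.1915i)  (-0.0000-0.0000i)·(-0.0727-0.1280i)  (-0.0000-0.0000i)·(+0.0709+0.4240i)
Y_4^3(R⁻¹ n̂) = -0.004249-0.043512i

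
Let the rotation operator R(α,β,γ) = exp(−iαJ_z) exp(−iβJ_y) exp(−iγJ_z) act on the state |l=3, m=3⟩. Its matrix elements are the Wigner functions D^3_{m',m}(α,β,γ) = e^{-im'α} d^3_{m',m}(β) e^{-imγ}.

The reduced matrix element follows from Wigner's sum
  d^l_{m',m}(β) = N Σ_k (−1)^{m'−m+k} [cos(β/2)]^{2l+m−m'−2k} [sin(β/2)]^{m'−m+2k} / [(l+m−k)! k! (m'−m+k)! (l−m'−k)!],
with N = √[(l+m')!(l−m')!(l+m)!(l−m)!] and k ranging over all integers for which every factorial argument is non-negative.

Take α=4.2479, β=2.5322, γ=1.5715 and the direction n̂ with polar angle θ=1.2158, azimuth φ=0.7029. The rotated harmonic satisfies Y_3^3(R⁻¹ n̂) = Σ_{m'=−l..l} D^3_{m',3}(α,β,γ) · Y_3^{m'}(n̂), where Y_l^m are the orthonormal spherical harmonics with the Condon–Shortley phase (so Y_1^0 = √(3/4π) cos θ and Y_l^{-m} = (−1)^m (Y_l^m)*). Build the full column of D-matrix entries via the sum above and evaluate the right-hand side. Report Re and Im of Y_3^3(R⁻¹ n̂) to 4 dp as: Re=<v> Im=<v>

Need the full column D^3_{m',3} for m'=−3..3 at α=4.2479, β=2.5322, γ=1.5715.
cos(β/2)=0.300004, sin(β/2)=0.953938
d^3_{-3,3}: single k=6 term ⇒ +0.753566;  D = -0.131364+0.742028i
d^3_{-2,3}: single k=5 term ⇒ +0.580501;  D = -0.465719-0.346536i
d^3_{-1,3}: single k=4 term ⇒ +0.288655;  D = +0.257799-0.129852i
d^3_{0,3}: single k=3 term ⇒ +0.104823;  D = +0.000221+0.104822i
d^3_{1,3}: single k=2 term ⇒ +0.028549;  D = -0.025551-0.012735i
d^3_{2,3}: single k=1 term ⇒ +0.005678;  D = +0.004541-0.003409i
d^3_{3,3}: single k=0 term ⇒ +0.000729;  D = +0.000130+0.000717i
Y_3^{m'}(θ=1.2158,φ=0.7029) and Σ D·Y over m':
  (-0.1314+0.7420i)·(-0.1762-0.2954i)  (-0.4657-0.3465i)·(+0.0513-0.3081i)  (+0.2578-0.1299i)·(-0.0915+0.0776i)  (+0.0002+0.1048i)·(-0.3108+0.0000i)  (-0.0256-0.0127i)·(+0.0915+0.0776i)  (+0.0045-0.0034i)·(+0.0513+0.3081i)  (+0.0001+0.0007i)·(+0.1762-0.2954i)
Y_3^3(R⁻¹ n̂) = +0.098248+0.031211i

Re=0.0982 Im=0.0312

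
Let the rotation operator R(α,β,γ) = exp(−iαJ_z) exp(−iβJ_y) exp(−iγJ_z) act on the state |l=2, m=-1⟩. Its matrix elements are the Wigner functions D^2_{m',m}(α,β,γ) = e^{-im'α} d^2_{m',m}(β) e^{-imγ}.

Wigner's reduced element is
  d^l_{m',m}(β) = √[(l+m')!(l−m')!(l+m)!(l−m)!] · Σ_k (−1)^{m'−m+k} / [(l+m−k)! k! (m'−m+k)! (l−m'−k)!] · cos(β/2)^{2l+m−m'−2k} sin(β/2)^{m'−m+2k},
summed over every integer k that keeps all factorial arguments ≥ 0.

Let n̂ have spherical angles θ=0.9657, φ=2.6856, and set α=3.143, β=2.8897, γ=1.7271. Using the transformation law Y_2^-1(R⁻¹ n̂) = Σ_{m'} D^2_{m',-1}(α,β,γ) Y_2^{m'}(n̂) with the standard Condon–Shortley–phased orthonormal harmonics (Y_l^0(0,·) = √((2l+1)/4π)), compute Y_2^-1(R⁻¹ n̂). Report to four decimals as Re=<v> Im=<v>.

Re=0.0639 Im=0.2559

Need the full column D^2_{m',-1} for m'=−2..2 at α=3.143, β=2.8897, γ=1.7271.
cos(β/2)=0.125614, sin(β/2)=0.992079
d^2_{-2,-1}: single k=1 term ⇒ +0.003933;  D = -0.000623+0.003883i
d^2_{-1,-1}: k∈[0..1] ⇒ +0.000249 -0.046589 = -0.046340;  D = -0.007278+0.045765i
d^2_{0,-1}: k∈[0..1] ⇒ -0.004817 +0.300436 = +0.295619;  D = -0.046018+0.292015i
d^2_{1,-1}: k∈[0..1] ⇒ +0.046589 -0.968691 = -0.922102;  D = -0.142260+0.911062i
d^2_{2,-1}: single k=0 term ⇒ -0.245305;  D = +0.037504-0.242421i
Y_2^{m'}(θ=0.9657,φ=2.6856) and Σ D·Y over m':
  (-0.0006+0.0039i)·(+0.1600+0.2066i)  (-0.0073+0.0458i)·(-0.3245-0.1592i)  (-0.0460+0.2920i)·(-0.0092+0.0000i)  (-0.1423+0.9111i)·(+0.3245-0.1592i)  (+0.0375-0.2424i)·(+0.1600-0.2066i)
Y_2^-1(R⁻¹ n̂) = +0.063921+0.255864i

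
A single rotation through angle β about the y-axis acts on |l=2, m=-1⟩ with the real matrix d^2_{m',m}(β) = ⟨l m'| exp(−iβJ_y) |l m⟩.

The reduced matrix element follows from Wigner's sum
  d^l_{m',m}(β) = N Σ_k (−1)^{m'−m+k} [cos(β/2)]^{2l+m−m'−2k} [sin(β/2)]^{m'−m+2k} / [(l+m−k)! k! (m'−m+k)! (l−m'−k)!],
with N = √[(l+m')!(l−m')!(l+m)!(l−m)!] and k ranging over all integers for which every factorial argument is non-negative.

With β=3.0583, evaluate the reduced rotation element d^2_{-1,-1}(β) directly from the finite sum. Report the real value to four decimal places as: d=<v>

d=-0.0052

d^2_{-1,-1}(β=3.0583) via Wigner's sum:
c=cos(3.0583/2)=0.041634, s=sin(3.0583/2)=0.999133; N=√[1·6·1·6]=6.000000
Admissible k: 0..1 (factorial args all ≥0)
  k=0: (−1)^0·6.0000/(6)·0.0416^4·0.9991^0 = +0.000003
  k=1: (−1)^1·6.0000/(2)·0.0416^2·0.9991^2 = -0.005191
d^2_{-1,-1}(3.0583) = +0.000003 -0.005191 = -0.005188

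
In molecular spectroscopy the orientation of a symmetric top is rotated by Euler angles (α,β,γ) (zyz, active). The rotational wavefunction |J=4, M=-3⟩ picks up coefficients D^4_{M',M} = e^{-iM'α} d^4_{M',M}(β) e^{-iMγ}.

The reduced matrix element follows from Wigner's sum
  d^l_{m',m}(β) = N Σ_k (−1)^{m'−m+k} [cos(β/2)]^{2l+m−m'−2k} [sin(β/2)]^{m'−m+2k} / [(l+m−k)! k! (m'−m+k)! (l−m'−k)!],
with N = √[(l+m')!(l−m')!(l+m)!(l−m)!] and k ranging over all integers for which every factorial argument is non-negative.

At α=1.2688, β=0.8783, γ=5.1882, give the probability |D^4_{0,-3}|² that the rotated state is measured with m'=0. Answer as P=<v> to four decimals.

P=0.1853

Split into d^4_{0,-3}(β=0.8783) × two z-phases.
With c≡cos(β/2)=0.905113 and s≡sin(β/2)=0.425170, N=[24·24·1·5040]^{1/2}=1703.830978
Admissible k: 0..1 (factorial args all ≥0)
  k=0: (−1)^3·1703.8310/(144)·0.9051^5·0.4252^3 = -0.552418
  k=1: (−1)^4·1703.8310/(144)·0.9051^3·0.4252^5 = +0.121895
d^4_{0,-3}(0.8783) = -0.552418 +0.121895 = -0.430522
|D^4_{0,-3}|² = |d^4_{0,-3}(β)|² = (-0.430522)² = 0.185349 (the z-rotation phases have unit modulus)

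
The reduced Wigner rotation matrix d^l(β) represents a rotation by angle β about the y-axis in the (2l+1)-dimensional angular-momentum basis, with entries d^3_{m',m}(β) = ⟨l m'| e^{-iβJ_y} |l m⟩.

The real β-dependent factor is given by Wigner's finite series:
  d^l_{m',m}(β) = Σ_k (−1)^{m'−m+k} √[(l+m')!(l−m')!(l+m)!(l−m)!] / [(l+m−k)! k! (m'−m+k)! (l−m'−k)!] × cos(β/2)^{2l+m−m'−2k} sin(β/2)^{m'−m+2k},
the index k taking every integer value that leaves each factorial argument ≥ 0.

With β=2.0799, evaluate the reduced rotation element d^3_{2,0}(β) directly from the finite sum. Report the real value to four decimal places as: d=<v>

d^3_{2,0}(β=2.0799) via Wigner's sum:
c=cos(2.0799/2)=0.506263, s=sin(2.0799/2)=0.862379; N=√[120·1·6·6]=65.726707
k: max(0,(0)−(2))=0 … min(3+(0),3−(2))=1
  k=0: (−1)^2·65.7267/(12)·0.5063^4·0.8624^2 = +0.267586
  k=1: (−1)^3·65.7267/(12)·0.5063^2·0.8624^4 = -0.776437
d^3_{2,0}(2.0799) = +0.267586 -0.776437 = -0.508851

d=-0.5089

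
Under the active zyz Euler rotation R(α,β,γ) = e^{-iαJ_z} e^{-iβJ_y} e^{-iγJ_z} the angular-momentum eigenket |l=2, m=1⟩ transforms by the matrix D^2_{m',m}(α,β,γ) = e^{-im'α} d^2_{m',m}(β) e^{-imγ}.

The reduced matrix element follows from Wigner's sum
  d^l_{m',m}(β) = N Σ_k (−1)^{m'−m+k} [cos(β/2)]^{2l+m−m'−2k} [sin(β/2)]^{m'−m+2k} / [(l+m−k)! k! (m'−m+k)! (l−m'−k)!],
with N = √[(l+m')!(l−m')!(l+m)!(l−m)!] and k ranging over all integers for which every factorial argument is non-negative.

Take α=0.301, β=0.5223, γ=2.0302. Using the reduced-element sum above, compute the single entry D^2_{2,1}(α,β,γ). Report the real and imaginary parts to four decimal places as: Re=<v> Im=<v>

D^2_{2,1}(0.301,0.5223,2.0302) = e^{-i·2·0.301}·d^2_{2,1}(0.5223)·e^{-i·1·2.0302}. Compute d first:
Half-angle: c=0.966094, s=0.258192. N=√(24·1·6·1)=12.000000
The bounds max(0,m−m')=0 and min(l+m,l−m')=0 give 1 term
  k=0: (−1)^1·12.0000/(6)·0.9661^3·0.2582^1 = -0.465618
d^2_{2,1}(0.5223) = -0.465618
Attach z-rotation phases: D = e^{-i(2)(0.301)}·(-0.465618)·e^{-i(1)(2.0302)} = +0.406504+0.227057i

Re=0.4065 Im=0.2271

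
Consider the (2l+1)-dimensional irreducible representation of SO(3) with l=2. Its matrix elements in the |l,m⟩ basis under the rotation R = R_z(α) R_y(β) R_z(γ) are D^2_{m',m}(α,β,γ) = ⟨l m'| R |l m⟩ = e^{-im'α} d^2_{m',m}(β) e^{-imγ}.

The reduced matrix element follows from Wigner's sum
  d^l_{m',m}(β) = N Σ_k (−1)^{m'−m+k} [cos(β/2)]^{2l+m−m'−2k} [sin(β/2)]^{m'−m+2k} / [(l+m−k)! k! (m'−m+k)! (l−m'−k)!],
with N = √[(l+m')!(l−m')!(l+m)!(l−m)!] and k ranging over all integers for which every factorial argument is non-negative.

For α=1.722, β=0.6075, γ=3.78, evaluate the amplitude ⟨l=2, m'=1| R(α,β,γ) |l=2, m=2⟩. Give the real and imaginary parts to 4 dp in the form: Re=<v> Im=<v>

D^2_{1,2}(1.722,0.6075,3.78) = e^{-i·1·1.722}·d^2_{1,2}(0.6075)·e^{-i·2·3.78}. Compute d first:
With c≡cos(β/2)=0.954222 and s≡sin(β/2)=0.299101, N=[6·1·24·1]^{1/2}=12.000000
Admissible k: 1..1 (factorial args all ≥0)
  k=1: (−1)^0·12.0000/(6)·0.9542^3·0.2991^1 = +0.519751
d^2_{1,2}(0.6075) = +0.519751
Phases: e^{-i·(1)·1.722}=-0.150628-0.988590i, e^{-i·(2)·3.78}=+0.289765-0.957098i ⇒ D=-0.514462-0.073957i

Re=-0.5145 Im=-0.0740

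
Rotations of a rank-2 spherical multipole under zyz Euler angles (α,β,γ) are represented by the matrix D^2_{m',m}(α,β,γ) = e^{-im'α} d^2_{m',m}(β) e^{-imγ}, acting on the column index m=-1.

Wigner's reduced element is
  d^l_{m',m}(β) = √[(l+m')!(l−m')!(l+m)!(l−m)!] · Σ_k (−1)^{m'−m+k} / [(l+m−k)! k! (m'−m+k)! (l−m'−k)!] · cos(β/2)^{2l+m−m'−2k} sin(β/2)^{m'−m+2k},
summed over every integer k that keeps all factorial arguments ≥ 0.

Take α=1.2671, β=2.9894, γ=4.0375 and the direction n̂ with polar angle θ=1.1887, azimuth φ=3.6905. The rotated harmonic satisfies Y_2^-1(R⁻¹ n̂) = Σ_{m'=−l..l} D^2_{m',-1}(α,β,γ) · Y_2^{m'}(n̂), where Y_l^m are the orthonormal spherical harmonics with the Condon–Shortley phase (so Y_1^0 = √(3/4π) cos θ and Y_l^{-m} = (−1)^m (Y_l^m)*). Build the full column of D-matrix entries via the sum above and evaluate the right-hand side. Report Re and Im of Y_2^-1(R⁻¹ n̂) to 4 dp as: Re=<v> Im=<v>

Re=0.3200 Im=0.0416

Need the full column D^2_{m',-1} for m'=−2..2 at α=1.2671, β=2.9894, γ=4.0375.
cos(β/2)=0.076023, sin(β/2)=0.997106
d^2_{-2,-1}: single k=1 term ⇒ +0.000876;  D = +0.000840+0.000249i
d^2_{-1,-1}: k∈[0..1] ⇒ +0.000033 -0.017238 = -0.017205;  D = -0.009604+0.014275i
d^2_{0,-1}: k∈[0..1] ⇒ -0.001073 +0.184605 = +0.183532;  D = -0.114673-0.143298i
d^2_{1,-1}: k∈[0..1] ⇒ +0.017238 -0.988474 = -0.971236;  D = +0.905091-0.352294i
d^2_{2,-1}: single k=0 term ⇒ -0.150730;  D = -0.010166-0.150386i
Y_2^{m'}(θ=1.1887,φ=3.6905) and Σ D·Y over m':
  (+0.0008+0.0002i)·(+0.1515-0.2961i)  (-0.0096+0.0143i)·(-0.2280+0.1395i)  (-0.1147-0.1433i)·(-0.1838+0.0000i)  (+0.9051-0.3523i)·(+0.2280+0.1395i)  (-0.0102-0.1504i)·(+0.1515+0.2961i)
Y_2^-1(R⁻¹ n̂) = +0.319973+0.041638i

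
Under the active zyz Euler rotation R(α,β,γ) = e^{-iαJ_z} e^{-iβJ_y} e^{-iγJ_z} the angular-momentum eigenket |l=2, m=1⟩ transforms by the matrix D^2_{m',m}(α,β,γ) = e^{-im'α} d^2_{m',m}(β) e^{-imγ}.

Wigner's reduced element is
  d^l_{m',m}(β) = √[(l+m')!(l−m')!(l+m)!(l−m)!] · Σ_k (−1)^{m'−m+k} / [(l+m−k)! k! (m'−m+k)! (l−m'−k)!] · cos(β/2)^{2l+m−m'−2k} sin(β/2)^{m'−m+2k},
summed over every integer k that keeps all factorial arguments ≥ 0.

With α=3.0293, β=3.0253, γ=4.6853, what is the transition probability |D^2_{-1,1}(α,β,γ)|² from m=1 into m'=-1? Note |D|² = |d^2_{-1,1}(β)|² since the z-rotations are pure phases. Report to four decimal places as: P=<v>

P=0.9666

Split into d^2_{-1,1}(β=3.0253) × two z-phases.
With c≡cos(β/2)=0.058114 and s≡sin(β/2)=0.998310, N=[1·6·6·1]^{1/2}=6.000000
Admissible k: 2..3 (factorial args all ≥0)
  k=2: (−1)^0·6.0000/(2)·0.0581^2·0.9983^2 = +0.010097
  k=3: (−1)^1·6.0000/(6)·0.0581^0·0.9983^4 = -0.993257
d^2_{-1,1}(3.0253) = +0.010097 -0.993257 = -0.983160
|D^2_{-1,1}|² = |d^2_{-1,1}(β)|² = (-0.983160)² = 0.966603 (the z-rotation phases have unit modulus)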